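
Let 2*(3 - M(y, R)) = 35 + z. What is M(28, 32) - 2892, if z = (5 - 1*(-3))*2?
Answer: -5829/2 ≈ -2914.5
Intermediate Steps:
z = 16 (z = (5 + 3)*2 = 8*2 = 16)
M(y, R) = -45/2 (M(y, R) = 3 - (35 + 16)/2 = 3 - 1/2*51 = 3 - 51/2 = -45/2)
M(28, 32) - 2892 = -45/2 - 2892 = -5829/2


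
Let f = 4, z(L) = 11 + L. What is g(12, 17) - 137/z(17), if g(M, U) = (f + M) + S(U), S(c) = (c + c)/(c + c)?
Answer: 339/28 ≈ 12.107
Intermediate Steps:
S(c) = 1 (S(c) = (2*c)/((2*c)) = (2*c)*(1/(2*c)) = 1)
g(M, U) = 5 + M (g(M, U) = (4 + M) + 1 = 5 + M)
g(12, 17) - 137/z(17) = (5 + 12) - 137/(11 + 17) = 17 - 137/28 = 339/28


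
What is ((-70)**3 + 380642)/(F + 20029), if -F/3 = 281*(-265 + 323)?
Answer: -37642/28865 ≈ -1.3041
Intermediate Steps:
F = -48894 (F = -843*(-265 + 323) = -843*58 = -3*16298 = -48894)
((-70)**3 + 380642)/(F + 20029) = ((-70)**3 + 380642)/(-48894 + 20029) = (-343000 + 380642)/(-28865) = 37642*(-1/28865) = -37642/28865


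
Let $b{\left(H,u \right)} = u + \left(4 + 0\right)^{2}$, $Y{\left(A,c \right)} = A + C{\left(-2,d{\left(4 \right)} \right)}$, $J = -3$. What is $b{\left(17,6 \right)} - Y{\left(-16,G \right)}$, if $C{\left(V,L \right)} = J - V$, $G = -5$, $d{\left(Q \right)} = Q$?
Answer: $39$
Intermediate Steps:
$C{\left(V,L \right)} = -3 - V$
$Y{\left(A,c \right)} = -1 + A$ ($Y{\left(A,c \right)} = A - 1 = -1 + A$)
$b{\left(H,u \right)} = 16 + u$ ($b{\left(H,u \right)} = u + 4^{2} = u + 16 = 16 + u$)
$b{\left(17,6 \right)} - Y{\left(-16,G \right)} = \left(16 + 6\right) - \left(-1 - 16\right) = 22 - -17 = 22 + 17 = 39$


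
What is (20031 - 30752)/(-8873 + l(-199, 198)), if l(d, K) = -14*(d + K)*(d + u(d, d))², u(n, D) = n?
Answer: -10721/2208783 ≈ -0.0048538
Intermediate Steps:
l(d, K) = -56*d²*(K + d) (l(d, K) = -14*(d + K)*(d + d)² = -14*(K + d)*(2*d)² = -14*(K + d)*4*d² = -56*d²*(K + d))
(20031 - 30752)/(-8873 + l(-199, 198)) = (20031 - 30752)/(-8873 + 56*(-199)²*(-1*198 - 1*(-199))) = -10721/(-8873 + 56*39601*(-198 + 199)) = -10721/(-8873 + 56*39601*1) = -10721/(-8873 + 2217656) = -10721/2208783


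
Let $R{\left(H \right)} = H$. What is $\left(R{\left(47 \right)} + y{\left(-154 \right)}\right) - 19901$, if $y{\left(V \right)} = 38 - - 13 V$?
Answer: $-21818$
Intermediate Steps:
$y{\left(V \right)} = 38 + 13 V$
$\left(R{\left(47 \right)} + y{\left(-154 \right)}\right) - 19901 = \left(47 + \left(38 + 13 \left(-154\right)\right)\right) - 19901 = \left(47 + \left(38 - 2002\right)\right) - 19901 = \left(47 - 1964\right) - 19901 = -1917 - 19901 = -21818$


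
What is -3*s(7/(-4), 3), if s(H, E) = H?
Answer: 21/4 ≈ 5.2500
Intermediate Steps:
-3*s(7/(-4), 3) = -21/(-4) = -21*(-1)/4 = -3*(-7/4) = 21/4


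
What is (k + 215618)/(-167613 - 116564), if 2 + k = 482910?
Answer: -698526/284177 ≈ -2.4581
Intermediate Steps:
k = 482908 (k = -2 + 482910 = 482908)
(k + 215618)/(-167613 - 116564) = (482908 + 215618)/(-167613 - 116564) = 698526/(-284177) = 698526*(-1/284177) = -698526/284177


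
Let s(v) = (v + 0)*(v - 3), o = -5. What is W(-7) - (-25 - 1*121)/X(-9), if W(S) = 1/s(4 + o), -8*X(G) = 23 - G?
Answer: -145/4 ≈ -36.250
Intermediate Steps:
X(G) = -23/8 + G/8 (X(G) = -(23 - G)/8 = -23/8 + G/8)
s(v) = v*(-3 + v)
W(S) = ¼ (W(S) = 1/((4 - 5)*(-3 + (4 - 5))) = 1/(-(-3 - 1)) = 1/(-1*(-4)) = 1/4 = ¼)
W(-7) - (-25 - 1*121)/X(-9) = ¼ - (-25 - 1*121)/(-23/8 + (⅛)*(-9)) = ¼ - (-25 - 121)/(-23/8 - 9/8) = ¼ - (-146)/(-4) = ¼ - (-146)*(-1)/4 = ¼ - 1*73/2 = ¼ - 73/2 = -145/4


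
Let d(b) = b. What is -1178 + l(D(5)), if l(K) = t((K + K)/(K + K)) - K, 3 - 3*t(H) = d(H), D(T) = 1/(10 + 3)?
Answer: -45919/39 ≈ -1177.4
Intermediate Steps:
D(T) = 1/13
t(H) = 1 - H/3
l(K) = 2/3 - K (l(K) = (1 - (K + K)/(3*(K + K))) - K = (1 - 2*K/(3*(2*K))) - K = (1 - 2*K*1/(2*K)/3) - K = (1 - 1/3*1) - K = (1 - 1/3) - K = 2/3 - K)
-1178 + l(D(5)) = -1178 + (2/3 - 1*1/13) = -1178 + (2/3 - 1/13) = -1178 + 23/39 = -45919/39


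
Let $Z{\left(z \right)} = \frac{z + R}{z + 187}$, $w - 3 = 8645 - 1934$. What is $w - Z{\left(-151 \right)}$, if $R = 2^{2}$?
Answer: $\frac{80617}{12} \approx 6718.1$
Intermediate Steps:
$R = 4$
$w = 6714$ ($w = 3 + \left(8645 - 1934\right) = 3 + 6711 = 6714$)
$Z{\left(z \right)} = \frac{4 + z}{187 + z}$ ($Z{\left(z \right)} = \frac{z + 4}{z + 187} = \frac{4 + z}{187 + z}$)
$w - Z{\left(-151 \right)} = 6714 - \frac{4 - 151}{187 - 151} = 6714 - \frac{1}{36} \left(-147\right) = 6714 - - \frac{49}{12} = 6714 + \frac{49}{12} = \frac{80617}{12}$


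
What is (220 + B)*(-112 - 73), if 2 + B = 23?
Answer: -44585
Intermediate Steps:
B = 21 (B = -2 + 23 = 21)
(220 + B)*(-112 - 73) = (220 + 21)*(-112 - 73) = 241*(-185) = -44585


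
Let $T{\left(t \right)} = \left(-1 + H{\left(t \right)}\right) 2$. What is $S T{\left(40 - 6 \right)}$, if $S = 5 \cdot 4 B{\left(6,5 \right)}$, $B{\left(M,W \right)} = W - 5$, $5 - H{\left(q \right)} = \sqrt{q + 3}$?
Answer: $0$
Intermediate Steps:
$H{\left(q \right)} = 5 - \sqrt{3 + q}$ ($H{\left(q \right)} = 5 - \sqrt{q + 3} = 5 - \sqrt{3 + q}$)
$B{\left(M,W \right)} = -5 + W$
$S = 0$ ($S = 5 \cdot 4 \left(-5 + 5\right) = 20 \cdot 0 = 0$)
$T{\left(t \right)} = 8 - 2 \sqrt{3 + t}$ ($T{\left(t \right)} = \left(-1 - \left(-5 + \sqrt{3 + t}\right)\right) 2 = \left(4 - \sqrt{3 + t}\right) 2 = 8 - 2 \sqrt{3 + t}$)
$S T{\left(40 - 6 \right)} = 0 \left(8 - 2 \sqrt{3 + \left(40 - 6\right)}\right) = 0 \left(8 - 2 \sqrt{3 + 34}\right) = 0 \left(8 - 2 \sqrt{37}\right) = 0$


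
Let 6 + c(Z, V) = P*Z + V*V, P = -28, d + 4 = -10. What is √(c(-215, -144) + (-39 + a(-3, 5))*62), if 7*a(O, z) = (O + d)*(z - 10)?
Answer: √1229158/7 ≈ 158.38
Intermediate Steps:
d = -14 (d = -4 - 10 = -14)
a(O, z) = (-14 + O)*(-10 + z)/7 (a(O, z) = ((O - 14)*(z - 10))/7 = ((-14 + O)*(-10 + z))/7 = (-14 + O)*(-10 + z)/7)
c(Z, V) = -6 + V² - 28*Z (c(Z, V) = -6 + (-28*Z + V*V) = -6 + (-28*Z + V²) = -6 + (V² - 28*Z) = -6 + V² - 28*Z)
√(c(-215, -144) + (-39 + a(-3, 5))*62) = √((-6 + (-144)² - 28*(-215)) + (-39 + (20 - 2*5 - 10/7*(-3) + (⅐)*(-3)*5))*62) = √((-6 + 20736 + 6020) + (-39 + (20 - 10 + 30/7 - 15/7))*62) = √(26750 + (-39 + 85/7)*62) = √(26750 - 188/7*62) = √(26750 - 11656/7) = √(175594/7) = √1229158/7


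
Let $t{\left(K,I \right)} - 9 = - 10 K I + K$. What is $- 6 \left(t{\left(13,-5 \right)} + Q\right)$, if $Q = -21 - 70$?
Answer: $-3486$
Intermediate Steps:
$t{\left(K,I \right)} = 9 + K - 10 I K$ ($t{\left(K,I \right)} = 9 + \left(- 10 K I + K\right) = 9 - \left(- K + 10 I K\right) = 9 + K - 10 I K$)
$Q = -91$
$- 6 \left(t{\left(13,-5 \right)} + Q\right) = - 6 \left(\left(9 + 13 - \left(-50\right) 13\right) - 91\right) = - 6 \left(\left(9 + 13 + 650\right) - 91\right) = - 6 \left(672 - 91\right) = \left(-6\right) 581 = -3486$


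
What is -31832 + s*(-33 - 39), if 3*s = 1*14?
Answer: -32168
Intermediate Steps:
s = 14/3 (s = (1*14)/3 = (⅓)*14 = 14/3 ≈ 4.6667)
-31832 + s*(-33 - 39) = -31832 + 14*(-33 - 39)/3 = -31832 + (14/3)*(-72) = -31832 - 336 = -32168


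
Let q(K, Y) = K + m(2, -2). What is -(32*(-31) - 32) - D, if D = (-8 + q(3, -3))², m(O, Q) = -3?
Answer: 960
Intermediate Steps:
q(K, Y) = -3 + K (q(K, Y) = K - 3 = -3 + K)
D = 64 (D = (-8 + (-3 + 3))² = (-8 + 0)² = (-8)² = 64)
-(32*(-31) - 32) - D = -(32*(-31) - 32) - 1*64 = -(-992 - 32) - 64 = -1*(-1024) - 64 = 1024 - 64 = 960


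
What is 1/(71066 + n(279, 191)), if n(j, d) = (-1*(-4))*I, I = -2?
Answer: 1/71058 ≈ 1.4073e-5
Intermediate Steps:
n(j, d) = -8 (n(j, d) = -1*(-4)*(-2) = 4*(-2) = -8)
1/(71066 + n(279, 191)) = 1/(71066 - 8) = 1/71058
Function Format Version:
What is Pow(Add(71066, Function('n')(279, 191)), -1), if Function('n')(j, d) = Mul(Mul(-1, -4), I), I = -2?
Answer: Rational(1, 71058) ≈ 1.4073e-5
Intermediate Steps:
Function('n')(j, d) = -8 (Function('n')(j, d) = Mul(Mul(-1, -4), -2) = Mul(4, -2) = -8)
Pow(Add(71066, Function('n')(279, 191)), -1) = Pow(Add(71066, -8), -1) = Pow(71058, -1) = Rational(1, 71058)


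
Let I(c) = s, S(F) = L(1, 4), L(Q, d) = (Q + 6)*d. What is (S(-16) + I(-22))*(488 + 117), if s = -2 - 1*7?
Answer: 11495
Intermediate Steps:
L(Q, d) = d*(6 + Q) (L(Q, d) = (6 + Q)*d = d*(6 + Q))
S(F) = 28 (S(F) = 4*(6 + 1) = 4*7 = 28)
s = -9 (s = -2 - 7 = -9)
I(c) = -9
(S(-16) + I(-22))*(488 + 117) = (28 - 9)*(488 + 117) = 19*605 = 11495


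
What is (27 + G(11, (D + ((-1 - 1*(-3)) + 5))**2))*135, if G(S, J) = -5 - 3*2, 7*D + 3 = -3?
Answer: 2160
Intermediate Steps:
D = -6/7 (D = -3/7 + (1/7)*(-3) = -3/7 - 3/7 = -6/7 ≈ -0.85714)
G(S, J) = -11 (G(S, J) = -5 - 6 = -11)
(27 + G(11, (D + ((-1 - 1*(-3)) + 5))**2))*135 = (27 - 11)*135 = 16*135 = 2160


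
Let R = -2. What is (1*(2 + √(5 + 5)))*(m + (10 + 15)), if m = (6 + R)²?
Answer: 82 + 41*√10 ≈ 211.65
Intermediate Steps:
m = 16 (m = (6 - 2)² = 4² = 16)
(1*(2 + √(5 + 5)))*(m + (10 + 15)) = (1*(2 + √(5 + 5)))*(16 + (10 + 15)) = (1*(2 + √10))*(16 + 25) = (2 + √10)*41 = 82 + 41*√10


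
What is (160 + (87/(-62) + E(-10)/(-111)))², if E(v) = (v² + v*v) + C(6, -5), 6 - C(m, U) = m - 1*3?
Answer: 1163975581129/47361924 ≈ 24576.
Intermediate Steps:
C(m, U) = 9 - m (C(m, U) = 6 - (m - 1*3) = 6 - (m - 3) = 6 - (-3 + m) = 6 + (3 - m) = 9 - m)
E(v) = 3 + 2*v² (E(v) = (v² + v*v) + (9 - 1*6) = (v² + v²) + (9 - 6) = 2*v² + 3 = 3 + 2*v²)
(160 + (87/(-62) + E(-10)/(-111)))² = (160 + (87/(-62) + (3 + 2*(-10)²)/(-111)))² = (160 + (87*(-1/62) + (3 + 2*100)*(-1/111)))² = (160 + (-87/62 + (3 + 200)*(-1/111)))² = (160 + (-87/62 + 203*(-1/111)))² = (160 + (-87/62 - 203/111))² = (160 - 22243/6882)² = (1078877/6882)² = 1163975581129/47361924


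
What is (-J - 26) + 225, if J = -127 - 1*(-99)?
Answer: 227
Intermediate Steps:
J = -28 (J = -127 + 99 = -28)
(-J - 26) + 225 = (-1*(-28) - 26) + 225 = (28 - 26) + 225 = 2 + 225 = 227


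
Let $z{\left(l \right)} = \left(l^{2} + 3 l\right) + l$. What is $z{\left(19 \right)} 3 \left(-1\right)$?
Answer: $-1311$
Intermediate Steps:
$z{\left(l \right)} = l^{2} + 4 l$
$z{\left(19 \right)} 3 \left(-1\right) = 19 \left(4 + 19\right) 3 \left(-1\right) = 19 \cdot 23 \left(-3\right) = 437 \left(-3\right) = -1311$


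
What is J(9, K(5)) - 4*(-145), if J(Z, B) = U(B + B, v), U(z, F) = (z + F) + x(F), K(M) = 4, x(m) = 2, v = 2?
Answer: 592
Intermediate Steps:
U(z, F) = 2 + F + z (U(z, F) = (z + F) + 2 = (F + z) + 2 = 2 + F + z)
J(Z, B) = 4 + 2*B (J(Z, B) = 2 + 2 + (B + B) = 2 + 2 + 2*B = 4 + 2*B)
J(9, K(5)) - 4*(-145) = (4 + 2*4) - 4*(-145) = (4 + 8) + 580 = 12 + 580 = 592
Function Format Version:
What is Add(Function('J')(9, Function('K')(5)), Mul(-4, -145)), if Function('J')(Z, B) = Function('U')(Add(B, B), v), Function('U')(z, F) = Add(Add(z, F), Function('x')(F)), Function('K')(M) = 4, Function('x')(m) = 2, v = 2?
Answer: 592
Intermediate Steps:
Function('U')(z, F) = Add(2, F, z) (Function('U')(z, F) = Add(Add(z, F), 2) = Add(Add(F, z), 2) = Add(2, F, z))
Function('J')(Z, B) = Add(4, Mul(2, B)) (Function('J')(Z, B) = Add(2, 2, Add(B, B)) = Add(2, 2, Mul(2, B)) = Add(4, Mul(2, B)))
Add(Function('J')(9, Function('K')(5)), Mul(-4, -145)) = Add(Add(4, Mul(2, 4)), Mul(-4, -145)) = Add(Add(4, 8), 580) = Add(12, 580) = 592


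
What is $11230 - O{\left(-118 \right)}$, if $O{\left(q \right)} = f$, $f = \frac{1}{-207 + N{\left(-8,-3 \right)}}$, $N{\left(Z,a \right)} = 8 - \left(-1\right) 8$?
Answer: $\frac{2144931}{191} \approx 11230.0$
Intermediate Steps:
$N{\left(Z,a \right)} = 16$ ($N{\left(Z,a \right)} = 8 - -8 = 8 + 8 = 16$)
$f = - \frac{1}{191}$ ($f = \frac{1}{-207 + 16} = \frac{1}{-191} = - \frac{1}{191} \approx -0.0052356$)
$O{\left(q \right)} = - \frac{1}{191}$
$11230 - O{\left(-118 \right)} = 11230 - - \frac{1}{191} = 11230 + \frac{1}{191} = \frac{2144931}{191}$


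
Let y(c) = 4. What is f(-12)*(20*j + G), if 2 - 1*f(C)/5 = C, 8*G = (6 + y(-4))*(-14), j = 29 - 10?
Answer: 25375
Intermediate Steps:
j = 19
G = -35/2 (G = ((6 + 4)*(-14))/8 = (10*(-14))/8 = (⅛)*(-140) = -35/2 ≈ -17.500)
f(C) = 10 - 5*C
f(-12)*(20*j + G) = (10 - 5*(-12))*(20*19 - 35/2) = (10 + 60)*(380 - 35/2) = 70*(725/2) = 25375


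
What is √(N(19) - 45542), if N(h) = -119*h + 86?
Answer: I*√47717 ≈ 218.44*I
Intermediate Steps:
N(h) = 86 - 119*h
√(N(19) - 45542) = √((86 - 119*19) - 45542) = √((86 - 2261) - 45542) = √(-2175 - 45542) = √(-47717) = I*√47717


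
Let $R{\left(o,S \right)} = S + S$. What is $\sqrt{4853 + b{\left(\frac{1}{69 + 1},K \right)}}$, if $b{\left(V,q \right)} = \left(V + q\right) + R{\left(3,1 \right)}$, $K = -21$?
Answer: $\frac{\sqrt{23686670}}{70} \approx 69.527$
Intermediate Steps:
$R{\left(o,S \right)} = 2 S$
$b{\left(V,q \right)} = 2 + V + q$ ($b{\left(V,q \right)} = \left(V + q\right) + 2 \cdot 1 = \left(V + q\right) + 2 = 2 + V + q$)
$\sqrt{4853 + b{\left(\frac{1}{69 + 1},K \right)}} = \sqrt{4853 + \left(2 + \frac{1}{69 + 1} - 21\right)} = \sqrt{4853 + \left(2 + \frac{1}{70} - 21\right)} = \sqrt{4853 - \frac{1329}{70}} = \sqrt{\frac{338381}{70}} = \frac{\sqrt{23686670}}{70}$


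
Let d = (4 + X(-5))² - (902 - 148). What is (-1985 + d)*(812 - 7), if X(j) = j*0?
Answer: -2192015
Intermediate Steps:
X(j) = 0
d = -738 (d = (4 + 0)² - (902 - 148) = 4² - 1*754 = 16 - 754 = -738)
(-1985 + d)*(812 - 7) = (-1985 - 738)*(812 - 7) = -2723*805 = -2192015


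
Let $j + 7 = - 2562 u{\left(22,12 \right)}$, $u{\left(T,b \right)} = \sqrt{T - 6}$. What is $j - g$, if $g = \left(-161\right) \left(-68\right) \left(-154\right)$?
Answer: $1675737$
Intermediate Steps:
$u{\left(T,b \right)} = \sqrt{-6 + T}$
$g = -1685992$ ($g = 10948 \left(-154\right) = -1685992$)
$j = -10255$ ($j = -7 - 2562 \sqrt{-6 + 22} = -7 - 2562 \sqrt{16} = -7 - 10248 = -10255$)
$j - g = -10255 - -1685992 = -10255 + 1685992 = 1675737$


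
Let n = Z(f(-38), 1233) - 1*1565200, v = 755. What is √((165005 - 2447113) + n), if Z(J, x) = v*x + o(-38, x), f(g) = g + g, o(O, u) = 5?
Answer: 2*I*√729097 ≈ 1707.7*I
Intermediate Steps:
f(g) = 2*g
Z(J, x) = 5 + 755*x (Z(J, x) = 755*x + 5 = 5 + 755*x)
n = -634280 (n = (5 + 755*1233) - 1*1565200 = (5 + 930915) - 1565200 = 930920 - 1565200 = -634280)
√((165005 - 2447113) + n) = √((165005 - 2447113) - 634280) = √(-2282108 - 634280) = √(-2916388) = 2*I*√729097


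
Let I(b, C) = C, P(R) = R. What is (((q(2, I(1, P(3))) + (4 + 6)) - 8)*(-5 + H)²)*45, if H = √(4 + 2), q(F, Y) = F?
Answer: 5580 - 1800*√6 ≈ 1170.9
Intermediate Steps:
H = √6 ≈ 2.4495
(((q(2, I(1, P(3))) + (4 + 6)) - 8)*(-5 + H)²)*45 = (((2 + (4 + 6)) - 8)*(-5 + √6)²)*45 = (((2 + 10) - 8)*(-5 + √6)²)*45 = ((12 - 8)*(-5 + √6)²)*45 = (4*(-5 + √6)²)*45 = 180*(-5 + √6)²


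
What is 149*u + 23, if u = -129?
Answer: -19198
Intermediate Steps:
149*u + 23 = 149*(-129) + 23 = -19221 + 23 = -19198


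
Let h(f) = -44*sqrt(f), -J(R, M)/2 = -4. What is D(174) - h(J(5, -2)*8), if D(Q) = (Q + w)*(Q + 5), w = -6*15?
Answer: 15388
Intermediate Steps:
w = -90
J(R, M) = 8 (J(R, M) = -2*(-4) = 8)
D(Q) = (-90 + Q)*(5 + Q) (D(Q) = (Q - 90)*(Q + 5) = (-90 + Q)*(5 + Q))
D(174) - h(J(5, -2)*8) = (-450 + 174**2 - 85*174) - (-44)*sqrt(8*8) = (-450 + 30276 - 14790) - (-44)*sqrt(64) = 15036 - (-44)*8 = 15036 - 1*(-352) = 15036 + 352 = 15388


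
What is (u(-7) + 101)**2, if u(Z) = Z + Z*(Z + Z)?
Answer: 36864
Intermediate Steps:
u(Z) = Z + 2*Z**2 (u(Z) = Z + Z*(2*Z) = Z + 2*Z**2)
(u(-7) + 101)**2 = (-7*(1 + 2*(-7)) + 101)**2 = (-7*(1 - 14) + 101)**2 = (-7*(-13) + 101)**2 = (91 + 101)**2 = 192**2 = 36864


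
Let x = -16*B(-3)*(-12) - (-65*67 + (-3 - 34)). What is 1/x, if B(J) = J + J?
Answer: 1/3240 ≈ 0.00030864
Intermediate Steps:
B(J) = 2*J
x = 3240 (x = -32*(-3)*(-12) - (-65*67 + (-3 - 34)) = -16*(-6)*(-12) - (-4355 - 37) = 96*(-12) - 1*(-4392) = -1152 + 4392 = 3240)
1/x = 1/3240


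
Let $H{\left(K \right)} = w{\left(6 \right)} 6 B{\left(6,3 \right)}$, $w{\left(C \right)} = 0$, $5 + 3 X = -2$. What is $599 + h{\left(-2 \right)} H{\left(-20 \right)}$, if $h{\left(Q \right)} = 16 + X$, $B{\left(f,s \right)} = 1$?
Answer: $599$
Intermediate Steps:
$X = - \frac{7}{3}$ ($X = - \frac{5}{3} + \frac{1}{3} \left(-2\right) = - \frac{5}{3} - \frac{2}{3} = - \frac{7}{3} \approx -2.3333$)
$h{\left(Q \right)} = \frac{41}{3}$ ($h{\left(Q \right)} = 16 - \frac{7}{3} = \frac{41}{3}$)
$H{\left(K \right)} = 0$ ($H{\left(K \right)} = 0 \cdot 6 \cdot 1 = 0 \cdot 1 = 0$)
$599 + h{\left(-2 \right)} H{\left(-20 \right)} = 599 + \frac{41}{3} \cdot 0 = 599 + 0 = 599$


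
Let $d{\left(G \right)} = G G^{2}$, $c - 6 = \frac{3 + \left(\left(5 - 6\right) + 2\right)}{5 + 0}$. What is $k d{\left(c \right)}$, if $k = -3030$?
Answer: $- \frac{23818224}{25} \approx -9.5273 \cdot 10^{5}$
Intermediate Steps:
$c = \frac{34}{5}$ ($c = 6 + \frac{3 + \left(\left(5 - 6\right) + 2\right)}{5 + 0} = 6 + \frac{3 + \left(-1 + 2\right)}{5} = 6 + \left(3 + 1\right) \frac{1}{5} = 6 + 4 \cdot \frac{1}{5} = 6 + \frac{4}{5} = \frac{34}{5} \approx 6.8$)
$d{\left(G \right)} = G^{3}$
$k d{\left(c \right)} = - 3030 \left(\frac{34}{5}\right)^{3} = \left(-3030\right) \frac{39304}{125} = - \frac{23818224}{25}$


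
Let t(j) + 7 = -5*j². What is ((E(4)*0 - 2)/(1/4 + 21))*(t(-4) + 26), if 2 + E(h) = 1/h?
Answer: 488/85 ≈ 5.7412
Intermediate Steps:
E(h) = -2 + 1/h
t(j) = -7 - 5*j²
((E(4)*0 - 2)/(1/4 + 21))*(t(-4) + 26) = (((-2 + 1/4)*0 - 2)/(1/4 + 21))*((-7 - 5*(-4)²) + 26) = (((-2 + ¼)*0 - 2)/(¼ + 21))*((-7 - 5*16) + 26) = ((-7/4*0 - 2)/(85/4))*((-7 - 80) + 26) = ((0 - 2)*(4/85))*(-87 + 26) = -2*4/85*(-61) = -8/85*(-61) = 488/85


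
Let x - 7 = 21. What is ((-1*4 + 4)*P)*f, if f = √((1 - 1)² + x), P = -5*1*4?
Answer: 0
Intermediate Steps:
x = 28 (x = 7 + 21 = 28)
P = -20 (P = -5*4 = -20)
f = 2*√7 (f = √((1 - 1)² + 28) = √(0² + 28) = √(0 + 28) = √28 = 2*√7 ≈ 5.2915)
((-1*4 + 4)*P)*f = ((-1*4 + 4)*(-20))*(2*√7) = ((-4 + 4)*(-20))*(2*√7) = (0*(-20))*(2*√7) = 0*(2*√7) = 0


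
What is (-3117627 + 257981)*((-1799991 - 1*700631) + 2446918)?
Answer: 153574428784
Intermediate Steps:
(-3117627 + 257981)*((-1799991 - 1*700631) + 2446918) = -2859646*((-1799991 - 700631) + 2446918) = -2859646*(-2500622 + 2446918) = -2859646*(-53704) = 153574428784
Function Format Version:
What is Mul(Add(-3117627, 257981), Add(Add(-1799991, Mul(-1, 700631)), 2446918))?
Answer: 153574428784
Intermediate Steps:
Mul(Add(-3117627, 257981), Add(Add(-1799991, Mul(-1, 700631)), 2446918)) = Mul(-2859646, Add(Add(-1799991, -700631), 2446918)) = Mul(-2859646, Add(-2500622, 2446918)) = Mul(-2859646, -53704) = 153574428784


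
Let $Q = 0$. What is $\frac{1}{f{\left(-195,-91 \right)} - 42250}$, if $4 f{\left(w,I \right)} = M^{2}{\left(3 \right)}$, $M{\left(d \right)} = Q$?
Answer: $- \frac{1}{42250} \approx -2.3669 \cdot 10^{-5}$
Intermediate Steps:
$M{\left(d \right)} = 0$
$f{\left(w,I \right)} = 0$ ($f{\left(w,I \right)} = \frac{0^{2}}{4} = \frac{1}{4} \cdot 0 = 0$)
$\frac{1}{f{\left(-195,-91 \right)} - 42250} = \frac{1}{0 - 42250} = \frac{1}{-42250} = - \frac{1}{42250}$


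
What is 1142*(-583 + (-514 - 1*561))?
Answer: -1893436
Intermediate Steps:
1142*(-583 + (-514 - 1*561)) = 1142*(-583 + (-514 - 561)) = 1142*(-583 - 1075) = 1142*(-1658) = -1893436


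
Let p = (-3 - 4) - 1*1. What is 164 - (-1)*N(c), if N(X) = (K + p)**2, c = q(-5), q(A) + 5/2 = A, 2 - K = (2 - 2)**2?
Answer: 200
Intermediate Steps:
K = 2 (K = 2 - (2 - 2)**2 = 2 - 1*0**2 = 2 - 1*0 = 2 + 0 = 2)
q(A) = -5/2 + A
c = -15/2 (c = -5/2 - 5 = -15/2 ≈ -7.5000)
p = -8 (p = -7 - 1 = -8)
N(X) = 36 (N(X) = (2 - 8)**2 = (-6)**2 = 36)
164 - (-1)*N(c) = 164 - (-1)*36 = 164 - 1*(-36) = 164 + 36 = 200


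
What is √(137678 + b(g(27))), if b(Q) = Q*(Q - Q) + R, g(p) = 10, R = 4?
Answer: 3*√15298 ≈ 371.06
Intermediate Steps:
b(Q) = 4 (b(Q) = Q*(Q - Q) + 4 = Q*0 + 4 = 0 + 4 = 4)
√(137678 + b(g(27))) = √(137678 + 4) = √137682 = 3*√15298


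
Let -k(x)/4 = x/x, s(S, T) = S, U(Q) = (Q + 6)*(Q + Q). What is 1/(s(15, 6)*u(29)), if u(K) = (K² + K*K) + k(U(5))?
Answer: 1/25170 ≈ 3.9730e-5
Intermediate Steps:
U(Q) = 2*Q*(6 + Q) (U(Q) = (6 + Q)*(2*Q) = 2*Q*(6 + Q))
k(x) = -4 (k(x) = -4*x/x = -4*1 = -4)
u(K) = -4 + 2*K² (u(K) = (K² + K*K) - 4 = (K² + K²) - 4 = 2*K² - 4 = -4 + 2*K²)
1/(s(15, 6)*u(29)) = 1/(15*(-4 + 2*29²)) = 1/(15*(-4 + 2*841)) = 1/(15*(-4 + 1682)) = (1/15)/1678 = (1/15)*(1/1678) = 1/25170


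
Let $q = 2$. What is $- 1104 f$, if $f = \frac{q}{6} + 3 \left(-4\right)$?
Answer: $12880$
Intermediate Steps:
$f = - \frac{35}{3}$ ($f = \frac{2}{6} + 3 \left(-4\right) = 2 \cdot \frac{1}{6} - 12 = \frac{1}{3} - 12 = - \frac{35}{3} \approx -11.667$)
$- 1104 f = \left(-1104\right) \left(- \frac{35}{3}\right) = 12880$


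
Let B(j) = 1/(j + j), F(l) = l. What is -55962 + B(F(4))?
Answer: -447695/8 ≈ -55962.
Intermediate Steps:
B(j) = 1/(2*j)
-55962 + B(F(4)) = -55962 + (½)/4 = -55962 + (½)*(¼) = -55962 + ⅛ = -447695/8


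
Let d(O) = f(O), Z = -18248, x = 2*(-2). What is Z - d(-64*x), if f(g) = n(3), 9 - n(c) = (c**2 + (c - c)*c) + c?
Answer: -18245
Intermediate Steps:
x = -4
n(c) = 9 - c - c**2 (n(c) = 9 - ((c**2 + (c - c)*c) + c) = 9 - ((c**2 + 0*c) + c) = 9 - ((c**2 + 0) + c) = 9 - (c**2 + c) = 9 - (c + c**2) = 9 + (-c - c**2) = 9 - c - c**2)
f(g) = -3 (f(g) = 9 - 1*3 - 1*3**2 = 9 - 3 - 1*9 = 9 - 3 - 9 = -3)
d(O) = -3
Z - d(-64*x) = -18248 - 1*(-3) = -18248 + 3 = -18245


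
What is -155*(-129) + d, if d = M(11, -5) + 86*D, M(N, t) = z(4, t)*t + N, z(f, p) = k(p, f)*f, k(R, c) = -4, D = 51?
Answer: 24472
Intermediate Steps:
z(f, p) = -4*f
M(N, t) = N - 16*t (M(N, t) = (-4*4)*t + N = -16*t + N = N - 16*t)
d = 4477 (d = (11 - 16*(-5)) + 86*51 = (11 + 80) + 4386 = 91 + 4386 = 4477)
-155*(-129) + d = -155*(-129) + 4477 = 19995 + 4477 = 24472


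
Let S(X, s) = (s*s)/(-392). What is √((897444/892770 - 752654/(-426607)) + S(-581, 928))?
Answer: 6*I*√12033397331517702180754095/444338919955 ≈ 46.842*I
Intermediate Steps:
S(X, s) = -s²/392 (S(X, s) = s²*(-1/392) = -s²/392)
√((897444/892770 - 752654/(-426607)) + S(-581, 928)) = √((897444/892770 - 752654/(-426607)) - 1/392*928²) = √((897444*(1/892770) - 752654*(-1/426607)) - 1/392*861184) = √((149574/148795 + 752654/426607) - 107648/49) = √(175800467348/63476988565 - 107648/49) = √(-6824556642145068/3110372439685) = 6*I*√12033397331517702180754095/444338919955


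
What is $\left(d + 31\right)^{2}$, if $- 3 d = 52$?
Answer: $\frac{1681}{9} \approx 186.78$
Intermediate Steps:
$d = - \frac{52}{3}$ ($d = \left(- \frac{1}{3}\right) 52 = - \frac{52}{3} \approx -17.333$)
$\left(d + 31\right)^{2} = \left(- \frac{52}{3} + 31\right)^{2} = \left(\frac{41}{3}\right)^{2} = \frac{1681}{9}$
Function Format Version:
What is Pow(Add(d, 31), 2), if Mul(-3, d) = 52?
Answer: Rational(1681, 9) ≈ 186.78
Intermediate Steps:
d = Rational(-52, 3) (d = Mul(Rational(-1, 3), 52) = Rational(-52, 3) ≈ -17.333)
Pow(Add(d, 31), 2) = Pow(Add(Rational(-52, 3), 31), 2) = Pow(Rational(41, 3), 2) = Rational(1681, 9)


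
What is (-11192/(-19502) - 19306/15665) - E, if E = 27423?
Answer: -4188947799011/152749415 ≈ -27424.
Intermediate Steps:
(-11192/(-19502) - 19306/15665) - E = (-11192/(-19502) - 19306/15665) - 1*27423 = (-11192*(-1/19502) - 19306*1/15665) - 27423 = (5596/9751 - 19306/15665) - 27423 = -100591466/152749415 - 27423 = -4188947799011/152749415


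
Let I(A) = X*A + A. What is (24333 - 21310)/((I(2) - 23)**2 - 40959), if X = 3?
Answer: -3023/40734 ≈ -0.074213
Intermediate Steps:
I(A) = 4*A (I(A) = 3*A + A = 4*A)
(24333 - 21310)/((I(2) - 23)**2 - 40959) = (24333 - 21310)/((4*2 - 23)**2 - 40959) = 3023/((8 - 23)**2 - 40959) = 3023/((-15)**2 - 40959) = 3023/(225 - 40959) = 3023/(-40734) = 3023*(-1/40734) = -3023/40734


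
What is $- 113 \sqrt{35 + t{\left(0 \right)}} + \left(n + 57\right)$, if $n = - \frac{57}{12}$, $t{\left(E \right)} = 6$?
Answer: $\frac{209}{4} - 113 \sqrt{41} \approx -671.3$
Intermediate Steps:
$n = - \frac{19}{4}$ ($n = \left(-57\right) \frac{1}{12} = - \frac{19}{4} \approx -4.75$)
$- 113 \sqrt{35 + t{\left(0 \right)}} + \left(n + 57\right) = - 113 \sqrt{35 + 6} + \left(- \frac{19}{4} + 57\right) = - 113 \sqrt{41} + \frac{209}{4} = \frac{209}{4} - 113 \sqrt{41}$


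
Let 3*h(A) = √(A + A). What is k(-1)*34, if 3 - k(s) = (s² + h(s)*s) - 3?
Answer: 170 + 34*I*√2/3 ≈ 170.0 + 16.028*I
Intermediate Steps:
h(A) = √2*√A/3 (h(A) = √(A + A)/3 = √(2*A)/3 = (√2*√A)/3 = √2*√A/3)
k(s) = 6 - s² - √2*s^(3/2)/3 (k(s) = 3 - ((s² + (√2*√s/3)*s) - 3) = 3 - ((s² + √2*s^(3/2)/3) - 3) = 3 - (-3 + s² + √2*s^(3/2)/3) = 3 + (3 - s² - √2*s^(3/2)/3) = 6 - s² - √2*s^(3/2)/3)
k(-1)*34 = (6 - 1*(-1)² - √2*(-1)^(3/2)/3)*34 = (6 - 1*1 - √2*(-I)/3)*34 = (6 - 1 + I*√2/3)*34 = (5 + I*√2/3)*34 = 170 + 34*I*√2/3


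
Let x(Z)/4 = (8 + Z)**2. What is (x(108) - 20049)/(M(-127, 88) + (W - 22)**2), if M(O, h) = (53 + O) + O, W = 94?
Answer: 33775/4983 ≈ 6.7780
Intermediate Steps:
x(Z) = 4*(8 + Z)**2
M(O, h) = 53 + 2*O
(x(108) - 20049)/(M(-127, 88) + (W - 22)**2) = (4*(8 + 108)**2 - 20049)/((53 + 2*(-127)) + (94 - 22)**2) = (4*116**2 - 20049)/((53 - 254) + 72**2) = (4*13456 - 20049)/(-201 + 5184) = (53824 - 20049)/4983 = 33775*(1/4983) = 33775/4983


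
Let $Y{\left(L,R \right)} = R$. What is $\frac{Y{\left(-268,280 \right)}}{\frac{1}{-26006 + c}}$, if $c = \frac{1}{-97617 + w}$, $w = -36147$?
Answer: $- \frac{243506660950}{33441} \approx -7.2817 \cdot 10^{6}$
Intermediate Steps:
$c = - \frac{1}{133764}$ ($c = \frac{1}{-97617 - 36147} = \frac{1}{-133764} = - \frac{1}{133764} \approx -7.4758 \cdot 10^{-6}$)
$\frac{Y{\left(-268,280 \right)}}{\frac{1}{-26006 + c}} = \frac{280}{\frac{1}{-26006 - \frac{1}{133764}}} = \frac{280}{\frac{1}{- \frac{3478666585}{133764}}} = \frac{280}{- \frac{133764}{3478666585}} = 280 \left(- \frac{3478666585}{133764}\right) = - \frac{243506660950}{33441}$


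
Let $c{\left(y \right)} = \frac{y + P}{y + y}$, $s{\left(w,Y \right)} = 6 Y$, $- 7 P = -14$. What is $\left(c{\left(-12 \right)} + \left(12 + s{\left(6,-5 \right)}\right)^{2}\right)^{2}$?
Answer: $\frac{15155449}{144} \approx 1.0525 \cdot 10^{5}$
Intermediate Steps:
$P = 2$ ($P = \left(- \frac{1}{7}\right) \left(-14\right) = 2$)
$c{\left(y \right)} = \frac{2 + y}{2 y}$ ($c{\left(y \right)} = \frac{y + 2}{y + y} = \frac{2 + y}{2 y}$)
$\left(c{\left(-12 \right)} + \left(12 + s{\left(6,-5 \right)}\right)^{2}\right)^{2} = \left(\frac{2 - 12}{2 \left(-12\right)} + \left(12 + 6 \left(-5\right)\right)^{2}\right)^{2} = \left(\frac{1}{2} \left(- \frac{1}{12}\right) \left(-10\right) + \left(12 - 30\right)^{2}\right)^{2} = \left(\frac{5}{12} + \left(-18\right)^{2}\right)^{2} = \left(\frac{5}{12} + 324\right)^{2} = \left(\frac{3893}{12}\right)^{2} = \frac{15155449}{144}$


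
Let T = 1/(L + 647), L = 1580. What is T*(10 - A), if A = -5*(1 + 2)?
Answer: 25/2227 ≈ 0.011226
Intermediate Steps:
A = -15 (A = -5*3 = -15)
T = 1/2227 (T = 1/(1580 + 647) = 1/2227 ≈ 0.00044903)
T*(10 - A) = (10 - 1*(-15))/2227 = (10 + 15)/2227 = (1/2227)*25 = 25/2227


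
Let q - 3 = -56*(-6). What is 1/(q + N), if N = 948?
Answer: 1/1287 ≈ 0.00077700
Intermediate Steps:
q = 339 (q = 3 - 56*(-6) = 3 + 336 = 339)
1/(q + N) = 1/(339 + 948) = 1/1287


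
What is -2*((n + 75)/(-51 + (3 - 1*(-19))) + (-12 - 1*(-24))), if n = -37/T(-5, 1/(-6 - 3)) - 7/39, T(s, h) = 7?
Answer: -152042/7917 ≈ -19.204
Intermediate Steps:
n = -1492/273 (n = -37/7 - 7/39 = -1492/273 ≈ -5.4652)
-2*((n + 75)/(-51 + (3 - 1*(-19))) + (-12 - 1*(-24))) = -2*((-1492/273 + 75)/(-51 + (3 - 1*(-19))) + (-12 - 1*(-24))) = -2*(18983/(273*(-51 + (3 + 19))) + (-12 + 24)) = -2*(18983/(273*(-51 + 22)) + 12) = -2*((18983/273)/(-29) + 12) = -2*((18983/273)*(-1/29) + 12) = -2*(-18983/7917 + 12) = -2*76021/7917 = -152042/7917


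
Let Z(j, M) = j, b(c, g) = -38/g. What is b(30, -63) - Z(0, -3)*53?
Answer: 38/63 ≈ 0.60317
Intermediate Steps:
b(30, -63) - Z(0, -3)*53 = -38/(-63) - 0*53 = -38*(-1/63) - 1*0 = 38/63 + 0 = 38/63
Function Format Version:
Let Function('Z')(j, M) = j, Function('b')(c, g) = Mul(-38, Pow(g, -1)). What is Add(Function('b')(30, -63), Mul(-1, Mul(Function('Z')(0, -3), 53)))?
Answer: Rational(38, 63) ≈ 0.60317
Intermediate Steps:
Add(Function('b')(30, -63), Mul(-1, Mul(Function('Z')(0, -3), 53))) = Add(Mul(-38, Pow(-63, -1)), Mul(-1, Mul(0, 53))) = Add(Mul(-38, Rational(-1, 63)), Mul(-1, 0)) = Add(Rational(38, 63), 0) = Rational(38, 63)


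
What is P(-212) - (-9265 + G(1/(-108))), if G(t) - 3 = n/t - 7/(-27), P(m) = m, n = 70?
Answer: 448463/27 ≈ 16610.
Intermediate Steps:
G(t) = 88/27 + 70/t (G(t) = 3 + (70/t - 7/(-27)) = 3 + (70/t - 7*(-1/27)) = 3 + (70/t + 7/27) = 3 + (7/27 + 70/t) = 88/27 + 70/t)
P(-212) - (-9265 + G(1/(-108))) = -212 - (-9265 + (88/27 + 70/(1/(-108)))) = -212 - (-9265 + (88/27 + 70/(-1/108))) = -212 - (-9265 + (88/27 + 70*(-108))) = -212 - (-9265 + (88/27 - 7560)) = -212 - (-9265 - 204032/27) = -212 - 1*(-454187/27) = -212 + 454187/27 = 448463/27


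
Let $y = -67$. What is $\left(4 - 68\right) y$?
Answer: $4288$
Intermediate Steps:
$\left(4 - 68\right) y = \left(4 - 68\right) \left(-67\right) = \left(-64\right) \left(-67\right) = 4288$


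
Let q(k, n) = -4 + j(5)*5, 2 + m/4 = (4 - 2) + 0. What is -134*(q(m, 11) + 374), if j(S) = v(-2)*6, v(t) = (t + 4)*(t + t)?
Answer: -17420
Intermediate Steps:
m = 0 (m = -8 + 4*((4 - 2) + 0) = -8 + 4*(2 + 0) = -8 + 4*2 = -8 + 8 = 0)
v(t) = 2*t*(4 + t) (v(t) = (4 + t)*(2*t) = 2*t*(4 + t))
j(S) = -48 (j(S) = (2*(-2)*(4 - 2))*6 = (2*(-2)*2)*6 = -8*6 = -48)
q(k, n) = -244 (q(k, n) = -4 - 48*5 = -4 - 240 = -244)
-134*(q(m, 11) + 374) = -134*(-244 + 374) = -134*130 = -17420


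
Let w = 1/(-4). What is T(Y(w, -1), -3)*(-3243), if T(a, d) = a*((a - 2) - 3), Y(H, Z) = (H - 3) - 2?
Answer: -2792223/16 ≈ -1.7451e+5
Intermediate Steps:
w = -¼ ≈ -0.25000
Y(H, Z) = -5 + H (Y(H, Z) = (-3 + H) - 2 = -5 + H)
T(a, d) = a*(-5 + a) (T(a, d) = a*((-2 + a) - 3) = a*(-5 + a))
T(Y(w, -1), -3)*(-3243) = ((-5 - ¼)*(-5 + (-5 - ¼)))*(-3243) = -21*(-5 - 21/4)/4*(-3243) = -21/4*(-41/4)*(-3243) = (861/16)*(-3243) = -2792223/16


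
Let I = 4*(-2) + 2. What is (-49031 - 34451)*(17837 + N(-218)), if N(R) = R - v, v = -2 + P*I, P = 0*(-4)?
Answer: -1471036322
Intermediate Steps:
P = 0
I = -6 (I = -8 + 2 = -6)
v = -2 (v = -2 + 0*(-6) = -2 + 0 = -2)
N(R) = 2 + R (N(R) = R - 1*(-2) = R + 2 = 2 + R)
(-49031 - 34451)*(17837 + N(-218)) = (-49031 - 34451)*(17837 + (2 - 218)) = -83482*(17837 - 216) = -83482*17621 = -1471036322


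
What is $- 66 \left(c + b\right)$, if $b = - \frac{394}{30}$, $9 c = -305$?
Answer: $\frac{46552}{15} \approx 3103.5$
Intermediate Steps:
$c = - \frac{305}{9}$ ($c = \frac{1}{9} \left(-305\right) = - \frac{305}{9} \approx -33.889$)
$b = - \frac{197}{15}$ ($b = \left(-394\right) \frac{1}{30} = - \frac{197}{15} \approx -13.133$)
$- 66 \left(c + b\right) = - 66 \left(- \frac{305}{9} - \frac{197}{15}\right) = \left(-66\right) \left(- \frac{2116}{45}\right) = \frac{46552}{15}$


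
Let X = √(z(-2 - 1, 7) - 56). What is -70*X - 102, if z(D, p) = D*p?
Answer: -102 - 70*I*√77 ≈ -102.0 - 614.25*I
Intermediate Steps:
X = I*√77 (X = √((-2 - 1)*7 - 56) = √(-3*7 - 56) = √(-21 - 56) = √(-77) = I*√77 ≈ 8.775*I)
-70*X - 102 = -70*I*√77 - 102 = -102 - 70*I*√77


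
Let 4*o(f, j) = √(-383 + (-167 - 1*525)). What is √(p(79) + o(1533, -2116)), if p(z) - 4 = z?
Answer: √(332 + 5*I*√43)/2 ≈ 9.1215 + 0.44931*I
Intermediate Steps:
o(f, j) = 5*I*√43/4 (o(f, j) = √(-383 + (-167 - 1*525))/4 = √(-383 + (-167 - 525))/4 = √(-383 - 692)/4 = √(-1075)/4 = (5*I*√43)/4 = 5*I*√43/4)
p(z) = 4 + z
√(p(79) + o(1533, -2116)) = √((4 + 79) + 5*I*√43/4) = √(83 + 5*I*√43/4)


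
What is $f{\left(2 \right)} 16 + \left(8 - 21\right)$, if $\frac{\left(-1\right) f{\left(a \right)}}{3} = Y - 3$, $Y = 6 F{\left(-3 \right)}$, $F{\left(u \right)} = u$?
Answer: $995$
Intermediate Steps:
$Y = -18$ ($Y = 6 \left(-3\right) = -18$)
$f{\left(a \right)} = 63$ ($f{\left(a \right)} = - 3 \left(-18 - 3\right) = \left(-3\right) \left(-21\right) = 63$)
$f{\left(2 \right)} 16 + \left(8 - 21\right) = 63 \cdot 16 + \left(8 - 21\right) = 1008 + \left(8 - 21\right) = 1008 - 13 = 995$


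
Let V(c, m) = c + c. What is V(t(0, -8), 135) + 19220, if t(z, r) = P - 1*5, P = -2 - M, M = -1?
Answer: 19208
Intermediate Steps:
P = -1 (P = -2 - 1*(-1) = -2 + 1 = -1)
t(z, r) = -6 (t(z, r) = -1 - 1*5 = -1 - 5 = -6)
V(c, m) = 2*c
V(t(0, -8), 135) + 19220 = 2*(-6) + 19220 = -12 + 19220 = 19208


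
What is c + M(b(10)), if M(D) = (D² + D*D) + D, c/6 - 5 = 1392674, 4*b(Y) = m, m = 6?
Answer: 8356080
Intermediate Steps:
b(Y) = 3/2 (b(Y) = (¼)*6 = 3/2)
c = 8356074 (c = 30 + 6*1392674 = 30 + 8356044 = 8356074)
M(D) = D + 2*D² (M(D) = (D² + D²) + D = 2*D² + D = D + 2*D²)
c + M(b(10)) = 8356074 + 3*(1 + 2*(3/2))/2 = 8356074 + 3*(1 + 3)/2 = 8356074 + (3/2)*4 = 8356074 + 6 = 8356080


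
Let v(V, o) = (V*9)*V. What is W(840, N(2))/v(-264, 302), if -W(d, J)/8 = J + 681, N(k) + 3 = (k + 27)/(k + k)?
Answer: -2741/313632 ≈ -0.0087395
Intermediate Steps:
N(k) = -3 + (27 + k)/(2*k) (N(k) = -3 + (k + 27)/(k + k) = -3 + (27 + k)/((2*k)) = -3 + (27 + k)*(1/(2*k)) = -3 + (27 + k)/(2*k))
v(V, o) = 9*V² (v(V, o) = (9*V)*V = 9*V²)
W(d, J) = -5448 - 8*J (W(d, J) = -8*(J + 681) = -8*(681 + J) = -5448 - 8*J)
W(840, N(2))/v(-264, 302) = (-5448 - 4*(27 - 5*2)/2)/((9*(-264)²)) = (-5448 - 4*(27 - 10)/2)/((9*69696)) = (-5448 - 4*17/2)/627264 = (-5448 - 8*17/4)*(1/627264) = (-5448 - 34)*(1/627264) = -5482*1/627264 = -2741/313632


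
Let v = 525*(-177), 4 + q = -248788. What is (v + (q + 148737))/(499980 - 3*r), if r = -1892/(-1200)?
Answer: -19298000/49997527 ≈ -0.38598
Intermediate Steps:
q = -248792 (q = -4 - 248788 = -248792)
v = -92925
r = 473/300 (r = -1892*(-1/1200) = 473/300 ≈ 1.5767)
(v + (q + 148737))/(499980 - 3*r) = (-92925 + (-248792 + 148737))/(499980 - 3*473/300) = (-92925 - 100055)/(499980 - 473/100) = -192980/49997527/100 = -192980*100/49997527 = -19298000/49997527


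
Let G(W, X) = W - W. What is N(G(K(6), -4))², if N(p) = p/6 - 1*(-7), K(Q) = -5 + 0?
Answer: 49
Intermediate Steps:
K(Q) = -5
G(W, X) = 0
N(p) = 7 + p/6 (N(p) = p*(⅙) + 7 = p/6 + 7 = 7 + p/6)
N(G(K(6), -4))² = (7 + (⅙)*0)² = (7 + 0)² = 7² = 49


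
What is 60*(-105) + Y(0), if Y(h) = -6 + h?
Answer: -6306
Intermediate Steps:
60*(-105) + Y(0) = 60*(-105) + (-6 + 0) = -6300 - 6 = -6306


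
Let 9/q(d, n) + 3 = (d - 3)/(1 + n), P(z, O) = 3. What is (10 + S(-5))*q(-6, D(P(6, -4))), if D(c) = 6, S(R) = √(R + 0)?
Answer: -21 - 21*I*√5/10 ≈ -21.0 - 4.6957*I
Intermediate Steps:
S(R) = √R
q(d, n) = 9/(-3 + (-3 + d)/(1 + n)) (q(d, n) = 9/(-3 + (d - 3)/(1 + n)) = 9/(-3 + (-3 + d)/(1 + n)))
(10 + S(-5))*q(-6, D(P(6, -4))) = (10 + √(-5))*(9*(1 + 6)/(-6 - 6 - 3*6)) = (10 + I*√5)*(9*7/(-6 - 6 - 18)) = (10 + I*√5)*(9*7/(-30)) = (10 + I*√5)*(9*(-1/30)*7) = (10 + I*√5)*(-21/10) = -21 - 21*I*√5/10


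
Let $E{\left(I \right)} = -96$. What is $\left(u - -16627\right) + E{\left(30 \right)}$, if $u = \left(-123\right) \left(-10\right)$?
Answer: $17761$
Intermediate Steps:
$u = 1230$
$\left(u - -16627\right) + E{\left(30 \right)} = \left(1230 - -16627\right) - 96 = \left(1230 + 16627\right) - 96 = 17857 - 96 = 17761$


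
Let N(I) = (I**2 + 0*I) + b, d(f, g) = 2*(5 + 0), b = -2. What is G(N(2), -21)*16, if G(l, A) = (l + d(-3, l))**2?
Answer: 2304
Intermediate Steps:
d(f, g) = 10 (d(f, g) = 2*5 = 10)
N(I) = -2 + I**2 (N(I) = (I**2 + 0*I) - 2 = (I**2 + 0) - 2 = I**2 - 2 = -2 + I**2)
G(l, A) = (10 + l)**2 (G(l, A) = (l + 10)**2 = (10 + l)**2)
G(N(2), -21)*16 = (10 + (-2 + 2**2))**2*16 = (10 + (-2 + 4))**2*16 = (10 + 2)**2*16 = 12**2*16 = 144*16 = 2304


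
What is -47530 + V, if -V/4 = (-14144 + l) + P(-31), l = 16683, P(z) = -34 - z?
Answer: -57674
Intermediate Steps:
V = -10144 (V = -4*((-14144 + 16683) + (-34 - 1*(-31))) = -4*(2539 + (-34 + 31)) = -4*(2539 - 3) = -4*2536 = -10144)
-47530 + V = -47530 - 10144 = -57674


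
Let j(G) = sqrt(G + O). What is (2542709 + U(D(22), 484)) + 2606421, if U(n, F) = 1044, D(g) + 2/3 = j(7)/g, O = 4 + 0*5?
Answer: 5150174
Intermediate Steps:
O = 4 (O = 4 + 0 = 4)
j(G) = sqrt(4 + G) (j(G) = sqrt(G + 4) = sqrt(4 + G))
D(g) = -2/3 + sqrt(11)/g (D(g) = -2/3 + sqrt(4 + 7)/g = -2/3 + sqrt(11)/g)
(2542709 + U(D(22), 484)) + 2606421 = (2542709 + 1044) + 2606421 = 2543753 + 2606421 = 5150174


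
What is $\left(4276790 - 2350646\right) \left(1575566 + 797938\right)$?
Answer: $4571710488576$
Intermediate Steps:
$\left(4276790 - 2350646\right) \left(1575566 + 797938\right) = 1926144 \cdot 2373504 = 4571710488576$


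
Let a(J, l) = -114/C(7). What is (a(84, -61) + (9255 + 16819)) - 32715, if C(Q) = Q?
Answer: -46601/7 ≈ -6657.3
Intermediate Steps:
a(J, l) = -114/7
(a(84, -61) + (9255 + 16819)) - 32715 = (-114/7 + (9255 + 16819)) - 32715 = (-114/7 + 26074) - 32715 = 182404/7 - 32715 = -46601/7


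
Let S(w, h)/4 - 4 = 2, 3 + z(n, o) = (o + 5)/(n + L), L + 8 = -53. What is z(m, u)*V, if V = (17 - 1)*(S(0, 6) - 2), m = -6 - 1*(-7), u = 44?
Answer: -20152/15 ≈ -1343.5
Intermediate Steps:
L = -61 (L = -8 - 53 = -61)
m = 1 (m = -6 + 7 = 1)
z(n, o) = -3 + (5 + o)/(-61 + n) (z(n, o) = -3 + (o + 5)/(n - 61) = -3 + (5 + o)/(-61 + n))
S(w, h) = 24 (S(w, h) = 16 + 4*2 = 16 + 8 = 24)
V = 352 (V = (17 - 1)*(24 - 2) = 16*22 = 352)
z(m, u)*V = ((188 + 44 - 3*1)/(-61 + 1))*352 = ((188 + 44 - 3)/(-60))*352 = -1/60*229*352 = -229/60*352 = -20152/15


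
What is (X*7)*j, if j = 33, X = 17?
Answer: 3927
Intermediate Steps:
(X*7)*j = (17*7)*33 = 119*33 = 3927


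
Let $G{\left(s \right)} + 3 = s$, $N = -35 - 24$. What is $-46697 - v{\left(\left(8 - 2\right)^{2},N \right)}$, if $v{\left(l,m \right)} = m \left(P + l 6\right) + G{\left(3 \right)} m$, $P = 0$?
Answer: $-33953$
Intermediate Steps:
$N = -59$
$G{\left(s \right)} = -3 + s$
$v{\left(l,m \right)} = 6 l m$ ($v{\left(l,m \right)} = m \left(0 + l 6\right) + \left(-3 + 3\right) m = m \left(0 + 6 l\right) + 0 m = m 6 l + 0 = 6 l m + 0 = 6 l m$)
$-46697 - v{\left(\left(8 - 2\right)^{2},N \right)} = -46697 - 6 \left(8 - 2\right)^{2} \left(-59\right) = -46697 - 6 \cdot 6^{2} \left(-59\right) = -46697 - 6 \cdot 36 \left(-59\right) = -46697 - -12744 = -46697 + 12744 = -33953$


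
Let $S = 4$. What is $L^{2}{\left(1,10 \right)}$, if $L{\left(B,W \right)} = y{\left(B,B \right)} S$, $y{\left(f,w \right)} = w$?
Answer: $16$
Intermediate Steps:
$L{\left(B,W \right)} = 4 B$ ($L{\left(B,W \right)} = B 4 = 4 B$)
$L^{2}{\left(1,10 \right)} = \left(4 \cdot 1\right)^{2} = 4^{2} = 16$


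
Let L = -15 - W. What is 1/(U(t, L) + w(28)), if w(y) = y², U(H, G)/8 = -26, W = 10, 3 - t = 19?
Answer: 1/576 ≈ 0.0017361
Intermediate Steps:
t = -16 (t = 3 - 1*19 = 3 - 19 = -16)
L = -25 (L = -15 - 1*10 = -15 - 10 = -25)
U(H, G) = -208 (U(H, G) = 8*(-26) = -208)
1/(U(t, L) + w(28)) = 1/(-208 + 28²) = 1/(-208 + 784) = 1/576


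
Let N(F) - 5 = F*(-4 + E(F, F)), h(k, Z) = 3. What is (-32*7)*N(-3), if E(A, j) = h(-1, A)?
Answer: -1792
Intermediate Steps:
E(A, j) = 3
N(F) = 5 - F (N(F) = 5 + F*(-4 + 3) = 5 + F*(-1) = 5 - F)
(-32*7)*N(-3) = (-32*7)*(5 - 1*(-3)) = -224*(5 + 3) = -224*8 = -1792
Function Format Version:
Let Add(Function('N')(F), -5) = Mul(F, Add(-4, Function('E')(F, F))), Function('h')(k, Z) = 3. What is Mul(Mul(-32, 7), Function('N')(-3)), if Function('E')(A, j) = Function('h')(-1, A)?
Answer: -1792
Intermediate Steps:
Function('E')(A, j) = 3
Function('N')(F) = Add(5, Mul(-1, F)) (Function('N')(F) = Add(5, Mul(F, Add(-4, 3))) = Add(5, Mul(F, -1)) = Add(5, Mul(-1, F)))
Mul(Mul(-32, 7), Function('N')(-3)) = Mul(Mul(-32, 7), Add(5, Mul(-1, -3))) = Mul(-224, Add(5, 3)) = Mul(-224, 8) = -1792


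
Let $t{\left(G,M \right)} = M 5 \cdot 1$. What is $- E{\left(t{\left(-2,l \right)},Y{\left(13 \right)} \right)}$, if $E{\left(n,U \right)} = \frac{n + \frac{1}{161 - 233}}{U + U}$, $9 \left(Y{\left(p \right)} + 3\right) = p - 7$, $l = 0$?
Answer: $- \frac{1}{336} \approx -0.0029762$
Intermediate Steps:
$Y{\left(p \right)} = - \frac{34}{9} + \frac{p}{9}$ ($Y{\left(p \right)} = -3 + \frac{p - 7}{9} = -3 + \frac{-7 + p}{9} = -3 + \left(- \frac{7}{9} + \frac{p}{9}\right) = - \frac{34}{9} + \frac{p}{9}$)
$t{\left(G,M \right)} = 5 M$ ($t{\left(G,M \right)} = 5 M 1 = 5 M$)
$E{\left(n,U \right)} = \frac{- \frac{1}{72} + n}{2 U}$ ($E{\left(n,U \right)} = \frac{n + \frac{1}{-72}}{2 U} = \left(n - \frac{1}{72}\right) \frac{1}{2 U} = \left(- \frac{1}{72} + n\right) \frac{1}{2 U} = \frac{- \frac{1}{72} + n}{2 U}$)
$- E{\left(t{\left(-2,l \right)},Y{\left(13 \right)} \right)} = - \frac{-1 + 72 \cdot 5 \cdot 0}{144 \left(- \frac{34}{9} + \frac{1}{9} \cdot 13\right)} = - \frac{-1 + 72 \cdot 0}{144 \left(- \frac{34}{9} + \frac{13}{9}\right)} = - \frac{-1 + 0}{144 \left(- \frac{7}{3}\right)} = - \frac{\left(-3\right) \left(-1\right)}{144 \cdot 7} = \left(-1\right) \frac{1}{336} = - \frac{1}{336}$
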